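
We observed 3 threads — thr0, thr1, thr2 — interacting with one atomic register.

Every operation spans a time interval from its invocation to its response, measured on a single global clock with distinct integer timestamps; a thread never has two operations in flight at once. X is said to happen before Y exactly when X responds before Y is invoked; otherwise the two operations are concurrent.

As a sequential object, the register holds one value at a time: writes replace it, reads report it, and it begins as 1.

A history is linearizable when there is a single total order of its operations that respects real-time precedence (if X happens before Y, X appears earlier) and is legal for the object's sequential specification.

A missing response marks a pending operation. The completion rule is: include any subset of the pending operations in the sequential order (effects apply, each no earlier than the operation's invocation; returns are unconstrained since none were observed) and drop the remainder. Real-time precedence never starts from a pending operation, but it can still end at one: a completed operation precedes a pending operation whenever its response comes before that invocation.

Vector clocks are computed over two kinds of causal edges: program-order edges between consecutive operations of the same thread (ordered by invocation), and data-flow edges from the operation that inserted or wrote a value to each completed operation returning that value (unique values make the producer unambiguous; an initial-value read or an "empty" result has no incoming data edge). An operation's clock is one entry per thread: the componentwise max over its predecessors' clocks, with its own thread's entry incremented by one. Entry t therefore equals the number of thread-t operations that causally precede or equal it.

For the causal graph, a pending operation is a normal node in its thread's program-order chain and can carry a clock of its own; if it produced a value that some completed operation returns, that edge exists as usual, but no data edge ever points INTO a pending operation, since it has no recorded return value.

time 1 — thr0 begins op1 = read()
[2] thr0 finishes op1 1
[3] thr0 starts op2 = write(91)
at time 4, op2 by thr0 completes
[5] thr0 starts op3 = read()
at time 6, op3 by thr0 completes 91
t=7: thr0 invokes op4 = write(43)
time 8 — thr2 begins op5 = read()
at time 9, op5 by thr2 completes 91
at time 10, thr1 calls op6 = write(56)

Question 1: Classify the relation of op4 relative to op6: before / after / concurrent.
concurrent

op4 spans [7,…), op6 spans [10,…)
the intervals overlap in both directions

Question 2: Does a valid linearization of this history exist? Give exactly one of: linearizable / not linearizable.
linearizable

one valid linearization: op1, op2, op3, op5
after step 1 (op1 read() → 1): value 1
after step 2 (op2 write(91)): value 91
after step 3 (op3 read() → 91): value 91
after step 4 (op5 read() → 91): value 91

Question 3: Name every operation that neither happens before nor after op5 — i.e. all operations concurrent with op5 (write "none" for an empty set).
op4

op5 spans [8,9]: anything still running between times 8 and 9 counts as concurrent
op1 [1,2]: before
op2 [3,4]: before
op3 [5,6]: before
op4 [7,…): concurrent
op6 [10,…): after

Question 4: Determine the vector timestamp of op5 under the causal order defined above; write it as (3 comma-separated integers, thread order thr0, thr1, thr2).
(2, 0, 1)

op6 (invocation 10): nothing precedes it; thr1's component alone gives (0, 1, 0)
op1 (invocation 1): nothing precedes it; thr0's component alone gives (1, 0, 0)
VC(op2, invoked at 3): max of VC(op1)=(1, 0, 0), then +1 on thread thr0 → (2, 0, 0)
VC(op5, invoked at 8): max of VC(op2)=(2, 0, 0), then +1 on thread thr2 → (2, 0, 1)
VC(op3, invoked at 5): max of VC(op2)=(2, 0, 0), then +1 on thread thr0 → (3, 0, 0)
VC(op4, invoked at 7): max of VC(op3)=(3, 0, 0), then +1 on thread thr0 → (4, 0, 0)
target: VC(op5) = (2, 0, 1)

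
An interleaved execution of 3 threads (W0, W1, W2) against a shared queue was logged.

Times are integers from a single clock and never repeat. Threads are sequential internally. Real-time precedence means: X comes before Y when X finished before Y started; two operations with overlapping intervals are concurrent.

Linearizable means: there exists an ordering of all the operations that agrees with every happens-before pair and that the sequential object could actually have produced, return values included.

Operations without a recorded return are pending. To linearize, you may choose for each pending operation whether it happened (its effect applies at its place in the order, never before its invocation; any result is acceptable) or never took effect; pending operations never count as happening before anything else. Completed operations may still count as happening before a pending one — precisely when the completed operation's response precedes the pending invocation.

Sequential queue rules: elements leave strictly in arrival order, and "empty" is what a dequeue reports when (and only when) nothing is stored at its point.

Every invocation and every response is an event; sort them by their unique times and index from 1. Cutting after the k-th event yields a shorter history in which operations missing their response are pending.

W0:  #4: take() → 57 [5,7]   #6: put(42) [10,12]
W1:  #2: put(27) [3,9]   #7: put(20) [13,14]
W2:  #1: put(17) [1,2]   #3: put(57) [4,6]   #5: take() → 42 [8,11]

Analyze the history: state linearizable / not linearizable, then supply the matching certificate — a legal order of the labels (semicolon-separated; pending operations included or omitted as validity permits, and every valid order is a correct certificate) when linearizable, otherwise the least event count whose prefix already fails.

the violation lands at event 7, #4's response at time 7: events 1..6 linearize, events 1..7 do not
all 2 real-time-respecting orders fail — 3 completed queue operations, no legal replay
including or dropping the 1 pending operation (#2) in any combination fails
sample order #1, #3, #4 (pending dropped) stalls at step 3 — #4 take() → 57 has no legal effect
sample order #1, #4, #3 (pending dropped) stalls at step 2 — #4 take() → 57 has no legal effect

not linearizable — minimal violating prefix: 7 events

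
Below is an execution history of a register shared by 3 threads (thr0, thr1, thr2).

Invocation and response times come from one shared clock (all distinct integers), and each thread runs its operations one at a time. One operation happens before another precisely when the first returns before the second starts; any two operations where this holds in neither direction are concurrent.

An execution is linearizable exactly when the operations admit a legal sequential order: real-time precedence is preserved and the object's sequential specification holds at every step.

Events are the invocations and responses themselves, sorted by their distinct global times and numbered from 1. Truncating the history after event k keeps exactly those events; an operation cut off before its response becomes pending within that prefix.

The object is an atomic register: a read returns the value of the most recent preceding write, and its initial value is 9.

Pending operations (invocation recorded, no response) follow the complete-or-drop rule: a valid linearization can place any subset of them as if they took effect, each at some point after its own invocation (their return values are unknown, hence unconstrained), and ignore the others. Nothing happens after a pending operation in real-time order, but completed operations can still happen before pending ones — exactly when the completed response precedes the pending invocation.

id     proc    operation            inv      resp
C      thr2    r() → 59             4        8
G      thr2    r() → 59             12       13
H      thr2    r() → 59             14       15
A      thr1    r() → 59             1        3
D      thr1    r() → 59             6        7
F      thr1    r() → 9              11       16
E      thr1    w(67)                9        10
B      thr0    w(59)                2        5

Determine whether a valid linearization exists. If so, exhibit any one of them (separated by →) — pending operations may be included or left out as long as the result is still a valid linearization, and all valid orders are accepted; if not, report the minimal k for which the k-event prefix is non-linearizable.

not linearizable — minimal violating prefix: 13 events

cut after 12 events: linearizable; cut after 13 events (G responds, time 13): not linearizable
5 orders of the 6 completed register ops respect real time; none is legal
including or dropping the 1 pending operation (F) in any combination fails
e.g. A, B, C, D, E, G (pending dropped): illegal at step 1, since A r() → 59 cannot apply there
e.g. A, B, D, C, E, G (pending dropped): illegal at step 1, since A r() → 59 cannot apply there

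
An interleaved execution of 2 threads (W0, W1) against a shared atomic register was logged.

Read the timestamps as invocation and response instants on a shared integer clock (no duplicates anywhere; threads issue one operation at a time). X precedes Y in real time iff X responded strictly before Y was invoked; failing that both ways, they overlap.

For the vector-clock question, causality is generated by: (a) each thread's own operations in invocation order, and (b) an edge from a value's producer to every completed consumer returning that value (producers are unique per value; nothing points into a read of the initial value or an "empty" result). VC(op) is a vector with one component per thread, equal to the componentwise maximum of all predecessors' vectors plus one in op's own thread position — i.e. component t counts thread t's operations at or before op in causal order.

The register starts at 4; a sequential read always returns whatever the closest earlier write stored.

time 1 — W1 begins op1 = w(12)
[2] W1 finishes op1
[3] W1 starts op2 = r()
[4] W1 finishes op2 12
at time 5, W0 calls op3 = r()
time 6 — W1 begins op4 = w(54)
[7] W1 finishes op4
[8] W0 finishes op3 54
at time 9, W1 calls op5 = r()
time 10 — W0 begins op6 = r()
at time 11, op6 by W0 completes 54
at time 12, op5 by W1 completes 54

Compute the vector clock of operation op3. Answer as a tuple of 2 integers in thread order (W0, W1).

no predecessors for op1 (invoked 1): W1 increments from zero → (0, 1)
invoked at 3, op2 merges VC(op1)=(0, 1) and bumps W1's slot → (0, 2)
invoked at 6, op4 merges VC(op2)=(0, 2) and bumps W1's slot → (0, 3)
invoked at 9, op5 merges VC(op4)=(0, 3) and bumps W1's slot → (0, 4)
invoked at 5, op3 merges VC(op4)=(0, 3) and bumps W0's slot → (1, 3)
invoked at 10, op6 merges VC(op3)=(1, 3), VC(op4)=(0, 3) and bumps W0's slot → (2, 3)
target: VC(op3) = (1, 3)

(1, 3)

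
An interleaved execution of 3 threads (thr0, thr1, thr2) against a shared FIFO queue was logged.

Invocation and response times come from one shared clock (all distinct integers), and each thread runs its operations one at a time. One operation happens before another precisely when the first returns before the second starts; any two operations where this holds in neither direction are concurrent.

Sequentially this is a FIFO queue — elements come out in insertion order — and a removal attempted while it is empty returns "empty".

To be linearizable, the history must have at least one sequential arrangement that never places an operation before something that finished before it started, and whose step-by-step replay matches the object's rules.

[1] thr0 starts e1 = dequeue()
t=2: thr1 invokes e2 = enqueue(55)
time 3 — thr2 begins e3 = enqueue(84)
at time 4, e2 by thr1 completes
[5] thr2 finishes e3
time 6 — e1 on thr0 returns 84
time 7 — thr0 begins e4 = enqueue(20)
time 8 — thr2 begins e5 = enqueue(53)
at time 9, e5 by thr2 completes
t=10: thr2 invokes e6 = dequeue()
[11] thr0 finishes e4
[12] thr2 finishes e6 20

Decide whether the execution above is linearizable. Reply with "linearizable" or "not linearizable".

through event 11 a valid linearization exists; event 12 (e6 responding at time 12) ends that
every one of the 18 real-time-consistent orders over 6 completed FIFO queue ops fails the sequential spec
for example e1, e2, e3, e4, e5, e6 fails at step 1: e1 dequeue() → 84 is not legal there
for example e1, e2, e3, e5, e4, e6 fails at step 1: e1 dequeue() → 84 is not legal there

not linearizable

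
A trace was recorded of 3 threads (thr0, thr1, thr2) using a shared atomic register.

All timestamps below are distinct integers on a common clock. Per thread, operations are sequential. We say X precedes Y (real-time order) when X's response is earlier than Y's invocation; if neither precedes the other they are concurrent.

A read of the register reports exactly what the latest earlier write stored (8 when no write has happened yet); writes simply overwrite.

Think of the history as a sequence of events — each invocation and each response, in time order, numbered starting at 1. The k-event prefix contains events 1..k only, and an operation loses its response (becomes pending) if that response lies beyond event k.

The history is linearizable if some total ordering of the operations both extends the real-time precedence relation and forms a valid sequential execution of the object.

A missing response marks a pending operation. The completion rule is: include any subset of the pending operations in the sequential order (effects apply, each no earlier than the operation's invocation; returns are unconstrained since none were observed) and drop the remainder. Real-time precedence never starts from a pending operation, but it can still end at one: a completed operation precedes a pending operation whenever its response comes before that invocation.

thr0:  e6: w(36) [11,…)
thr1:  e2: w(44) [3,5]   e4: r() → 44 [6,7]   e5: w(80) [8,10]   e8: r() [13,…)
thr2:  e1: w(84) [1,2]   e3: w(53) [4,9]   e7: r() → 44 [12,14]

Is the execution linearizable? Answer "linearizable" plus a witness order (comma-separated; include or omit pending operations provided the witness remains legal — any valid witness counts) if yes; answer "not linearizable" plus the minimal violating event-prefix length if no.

already the first 14 events (up to e7's response at time 14) admit no linearization; the first 13 still do
6 completed operations, 4 real-time-consistent orders — every atomic register replay fails
completion choices over the 2 pending operations (e6, e8) were checked; none helps
one such order, e1, e2, e3, e4, e5, e7 (pending dropped), breaks at step 4 where e4 r() → 44 is illegal
one such order, e1, e2, e4, e3, e5, e7 (pending dropped), breaks at step 6 where e7 r() → 44 is illegal

not linearizable — minimal violating prefix: 14 events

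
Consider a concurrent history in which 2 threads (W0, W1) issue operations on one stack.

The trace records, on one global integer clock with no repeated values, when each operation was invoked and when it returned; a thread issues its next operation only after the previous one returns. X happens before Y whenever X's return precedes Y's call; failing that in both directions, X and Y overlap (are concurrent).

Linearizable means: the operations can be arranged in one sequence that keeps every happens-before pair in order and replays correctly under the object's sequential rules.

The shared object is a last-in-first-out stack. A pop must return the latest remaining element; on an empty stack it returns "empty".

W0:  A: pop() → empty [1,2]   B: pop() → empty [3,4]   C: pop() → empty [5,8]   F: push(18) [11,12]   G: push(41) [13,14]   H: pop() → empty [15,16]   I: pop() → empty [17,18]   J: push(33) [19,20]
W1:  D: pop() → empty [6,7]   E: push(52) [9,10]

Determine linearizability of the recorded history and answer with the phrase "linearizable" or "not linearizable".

not linearizable

prefix check: 1..15 passes, 1..16 fails once H's time-16 response joins
real-time-consistent orders of the 8 completed operations: 2 — all fail the stack replay
sample order A, B, C, D, E, F, G, H stalls at step 8 — H pop() → empty has no legal effect
sample order A, B, D, C, E, F, G, H stalls at step 8 — H pop() → empty has no legal effect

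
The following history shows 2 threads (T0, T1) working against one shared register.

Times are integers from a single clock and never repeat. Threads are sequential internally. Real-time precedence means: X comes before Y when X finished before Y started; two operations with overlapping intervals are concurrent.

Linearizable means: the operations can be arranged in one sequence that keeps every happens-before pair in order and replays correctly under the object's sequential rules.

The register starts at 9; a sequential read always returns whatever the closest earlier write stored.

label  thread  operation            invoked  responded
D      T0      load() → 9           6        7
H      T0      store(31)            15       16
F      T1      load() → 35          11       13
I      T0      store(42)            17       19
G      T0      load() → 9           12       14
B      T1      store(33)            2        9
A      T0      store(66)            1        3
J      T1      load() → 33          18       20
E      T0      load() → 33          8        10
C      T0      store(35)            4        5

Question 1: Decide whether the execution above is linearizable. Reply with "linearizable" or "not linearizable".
through event 6 a valid linearization exists; event 7 (D responding at time 7) ends that
the sole real-time-consistent order of 3 completed operations fails the register replay
completion choices over the 1 pending operation (B) were checked; none helps
for example A, C, D (pending dropped) fails at step 3: D load() → 9 is not legal there

not linearizable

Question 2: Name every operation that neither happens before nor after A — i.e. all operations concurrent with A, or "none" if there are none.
Answer: B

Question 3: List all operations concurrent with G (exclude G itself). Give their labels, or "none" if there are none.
Answer: F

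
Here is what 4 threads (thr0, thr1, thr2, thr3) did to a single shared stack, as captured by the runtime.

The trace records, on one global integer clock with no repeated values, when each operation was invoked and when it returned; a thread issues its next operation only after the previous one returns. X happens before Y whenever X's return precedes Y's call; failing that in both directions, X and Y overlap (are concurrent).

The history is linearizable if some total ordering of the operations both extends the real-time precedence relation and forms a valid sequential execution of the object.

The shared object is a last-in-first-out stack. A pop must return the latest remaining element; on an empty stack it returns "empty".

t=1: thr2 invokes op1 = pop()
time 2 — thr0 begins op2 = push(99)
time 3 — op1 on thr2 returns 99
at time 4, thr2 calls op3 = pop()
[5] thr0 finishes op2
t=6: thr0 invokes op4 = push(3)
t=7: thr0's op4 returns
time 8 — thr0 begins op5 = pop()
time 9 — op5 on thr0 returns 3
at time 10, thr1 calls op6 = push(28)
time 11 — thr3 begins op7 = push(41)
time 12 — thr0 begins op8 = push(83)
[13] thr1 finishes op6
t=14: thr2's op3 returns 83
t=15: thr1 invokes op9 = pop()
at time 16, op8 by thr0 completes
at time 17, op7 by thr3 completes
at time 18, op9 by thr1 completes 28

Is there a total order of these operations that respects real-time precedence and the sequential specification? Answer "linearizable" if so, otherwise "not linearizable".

witness order: op2, op1, op4, op5, op6, op8, op3, op9, op7
after step 1 (op2 push(99)): stack <99>
after step 2 (op1 pop() → 99): stack <>
after step 3 (op4 push(3)): stack <3>
after step 4 (op5 pop() → 3): stack <>
after step 5 (op6 push(28)): stack <28>
after step 6 (op8 push(83)): stack <28,83>
after step 7 (op3 pop() → 83): stack <28>
after step 8 (op9 pop() → 28): stack <>
after step 9 (op7 push(41)): stack <41>

linearizable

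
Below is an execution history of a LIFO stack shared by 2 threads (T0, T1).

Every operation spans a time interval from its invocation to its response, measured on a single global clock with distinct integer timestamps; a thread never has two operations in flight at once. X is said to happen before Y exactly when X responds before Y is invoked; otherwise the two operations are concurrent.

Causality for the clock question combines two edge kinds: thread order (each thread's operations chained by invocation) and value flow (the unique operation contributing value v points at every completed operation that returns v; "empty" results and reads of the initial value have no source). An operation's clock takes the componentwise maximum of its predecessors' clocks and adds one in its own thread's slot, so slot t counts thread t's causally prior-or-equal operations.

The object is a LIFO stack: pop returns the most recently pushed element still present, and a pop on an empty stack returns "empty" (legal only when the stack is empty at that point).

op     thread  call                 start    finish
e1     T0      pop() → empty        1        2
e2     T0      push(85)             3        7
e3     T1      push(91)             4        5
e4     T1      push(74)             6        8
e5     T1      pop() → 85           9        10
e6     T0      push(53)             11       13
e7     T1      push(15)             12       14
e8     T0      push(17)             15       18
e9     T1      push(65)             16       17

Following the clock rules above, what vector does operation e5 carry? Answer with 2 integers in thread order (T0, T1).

root op e3, invoked 4: fresh clock plus T1's own tick → (0, 1)
root op e1, invoked 1: fresh clock plus T0's own tick → (1, 0)
e4 (invocation 6): componentwise max over VC(e3)=(0, 1), +1 at T1, giving (0, 2)
e2 (invocation 3): componentwise max over VC(e1)=(1, 0), +1 at T0, giving (2, 0)
e6 (invocation 11): componentwise max over VC(e2)=(2, 0), +1 at T0, giving (3, 0)
e8 (invocation 15): componentwise max over VC(e6)=(3, 0), +1 at T0, giving (4, 0)
e5 (invocation 9): componentwise max over VC(e2)=(2, 0), VC(e4)=(0, 2), +1 at T1, giving (2, 3)
e7 (invocation 12): componentwise max over VC(e5)=(2, 3), +1 at T1, giving (2, 4)
e9 (invocation 16): componentwise max over VC(e7)=(2, 4), +1 at T1, giving (2, 5)
target: VC(e5) = (2, 3)

(2, 3)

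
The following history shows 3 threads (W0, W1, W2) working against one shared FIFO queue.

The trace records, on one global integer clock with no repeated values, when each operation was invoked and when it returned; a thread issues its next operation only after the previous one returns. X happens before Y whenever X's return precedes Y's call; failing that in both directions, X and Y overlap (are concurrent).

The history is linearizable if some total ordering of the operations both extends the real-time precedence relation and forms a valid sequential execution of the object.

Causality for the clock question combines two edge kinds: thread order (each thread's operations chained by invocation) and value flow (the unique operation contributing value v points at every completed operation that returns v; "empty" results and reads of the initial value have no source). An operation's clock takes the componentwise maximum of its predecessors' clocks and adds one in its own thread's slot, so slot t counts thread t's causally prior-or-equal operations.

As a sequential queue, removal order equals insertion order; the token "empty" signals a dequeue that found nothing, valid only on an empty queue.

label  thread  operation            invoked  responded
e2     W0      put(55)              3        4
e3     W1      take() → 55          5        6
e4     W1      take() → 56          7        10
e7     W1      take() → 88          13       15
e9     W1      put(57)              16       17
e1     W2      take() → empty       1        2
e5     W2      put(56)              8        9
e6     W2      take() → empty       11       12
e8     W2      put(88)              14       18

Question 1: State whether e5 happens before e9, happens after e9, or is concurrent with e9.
Answer: before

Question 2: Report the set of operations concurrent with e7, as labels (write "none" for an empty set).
Answer: e8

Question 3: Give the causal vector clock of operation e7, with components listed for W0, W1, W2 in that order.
Answer: (1, 3, 4)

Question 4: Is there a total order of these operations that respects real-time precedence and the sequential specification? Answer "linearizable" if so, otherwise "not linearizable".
one valid linearization: e1, e2, e3, e5, e4, e6, e8, e7, e9
1. e1 take() → empty, leaving queue <>
2. e2 put(55), leaving queue <55>
3. e3 take() → 55, leaving queue <>
4. e5 put(56), leaving queue <56>
5. e4 take() → 56, leaving queue <>
6. e6 take() → empty, leaving queue <>
7. e8 put(88), leaving queue <88>
8. e7 take() → 88, leaving queue <>
9. e9 put(57), leaving queue <57>

linearizable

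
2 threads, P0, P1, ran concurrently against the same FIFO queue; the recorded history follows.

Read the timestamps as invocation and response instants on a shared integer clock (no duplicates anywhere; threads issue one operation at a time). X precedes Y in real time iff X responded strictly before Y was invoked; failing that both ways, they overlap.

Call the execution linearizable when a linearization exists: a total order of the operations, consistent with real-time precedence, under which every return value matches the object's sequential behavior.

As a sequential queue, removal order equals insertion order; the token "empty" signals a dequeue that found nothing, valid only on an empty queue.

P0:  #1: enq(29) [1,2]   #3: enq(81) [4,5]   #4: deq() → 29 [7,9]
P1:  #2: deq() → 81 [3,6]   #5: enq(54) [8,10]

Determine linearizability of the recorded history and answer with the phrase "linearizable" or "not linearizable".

prefix check: 1..5 passes, 1..6 fails once #2's time-6 response joins
3 completed operations, 2 real-time-consistent orders — every FIFO queue replay fails
sample order #1, #2, #3 stalls at step 2 — #2 deq() → 81 has no legal effect
sample order #1, #3, #2 stalls at step 3 — #2 deq() → 81 has no legal effect

not linearizable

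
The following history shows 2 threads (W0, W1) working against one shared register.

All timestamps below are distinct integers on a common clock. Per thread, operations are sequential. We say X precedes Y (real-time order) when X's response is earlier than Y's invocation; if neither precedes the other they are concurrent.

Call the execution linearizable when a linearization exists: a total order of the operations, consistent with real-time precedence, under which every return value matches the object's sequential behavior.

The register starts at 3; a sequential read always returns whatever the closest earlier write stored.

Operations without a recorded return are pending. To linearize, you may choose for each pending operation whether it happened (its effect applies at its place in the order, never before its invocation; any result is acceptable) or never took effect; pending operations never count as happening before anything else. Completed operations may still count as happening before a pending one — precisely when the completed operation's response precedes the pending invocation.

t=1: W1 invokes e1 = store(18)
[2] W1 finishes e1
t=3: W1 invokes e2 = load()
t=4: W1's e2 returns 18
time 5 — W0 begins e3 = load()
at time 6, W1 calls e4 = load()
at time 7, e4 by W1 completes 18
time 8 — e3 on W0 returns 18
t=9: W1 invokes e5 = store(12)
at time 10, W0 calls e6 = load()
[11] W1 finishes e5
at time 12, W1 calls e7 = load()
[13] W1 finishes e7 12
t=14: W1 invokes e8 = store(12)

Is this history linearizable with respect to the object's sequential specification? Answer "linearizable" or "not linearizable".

witness order: e1, e2, e3, e4, e5, e6, e7
after step 1 (e1 store(18)): value 18
after step 2 (e2 load() → 18): value 18
after step 3 (e3 load() → 18): value 18
after step 4 (e4 load() → 18): value 18
after step 5 (e5 store(12)): value 12
after step 6 (e6 load() (pending, included)): value 12
after step 7 (e7 load() → 12): value 12

linearizable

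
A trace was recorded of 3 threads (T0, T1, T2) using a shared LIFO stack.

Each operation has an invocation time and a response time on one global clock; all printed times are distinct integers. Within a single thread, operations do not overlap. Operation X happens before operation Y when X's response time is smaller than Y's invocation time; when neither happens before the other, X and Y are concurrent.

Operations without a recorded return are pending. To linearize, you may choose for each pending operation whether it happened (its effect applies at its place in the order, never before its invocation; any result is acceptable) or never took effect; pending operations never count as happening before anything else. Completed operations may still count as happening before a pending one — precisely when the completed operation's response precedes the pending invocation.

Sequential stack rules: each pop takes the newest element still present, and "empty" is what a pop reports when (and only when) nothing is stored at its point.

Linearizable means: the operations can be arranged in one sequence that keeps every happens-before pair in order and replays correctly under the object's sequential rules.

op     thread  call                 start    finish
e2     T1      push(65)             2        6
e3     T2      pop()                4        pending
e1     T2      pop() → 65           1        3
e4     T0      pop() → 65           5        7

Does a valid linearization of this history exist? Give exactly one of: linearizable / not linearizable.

not linearizable

already the first 7 events (up to e4's response at time 7) admit no linearization; the first 6 still do
checked exhaustively: 3 real-time-consistent orders of 3 completed operations, zero legal LIFO stack replays
no escape via the 1 pending operation (e3): every completion choice fails
sample order e1, e2, e4 (pending dropped) stalls at step 1 — e1 pop() → 65 has no legal effect
sample order e1, e4, e2 (pending dropped) stalls at step 1 — e1 pop() → 65 has no legal effect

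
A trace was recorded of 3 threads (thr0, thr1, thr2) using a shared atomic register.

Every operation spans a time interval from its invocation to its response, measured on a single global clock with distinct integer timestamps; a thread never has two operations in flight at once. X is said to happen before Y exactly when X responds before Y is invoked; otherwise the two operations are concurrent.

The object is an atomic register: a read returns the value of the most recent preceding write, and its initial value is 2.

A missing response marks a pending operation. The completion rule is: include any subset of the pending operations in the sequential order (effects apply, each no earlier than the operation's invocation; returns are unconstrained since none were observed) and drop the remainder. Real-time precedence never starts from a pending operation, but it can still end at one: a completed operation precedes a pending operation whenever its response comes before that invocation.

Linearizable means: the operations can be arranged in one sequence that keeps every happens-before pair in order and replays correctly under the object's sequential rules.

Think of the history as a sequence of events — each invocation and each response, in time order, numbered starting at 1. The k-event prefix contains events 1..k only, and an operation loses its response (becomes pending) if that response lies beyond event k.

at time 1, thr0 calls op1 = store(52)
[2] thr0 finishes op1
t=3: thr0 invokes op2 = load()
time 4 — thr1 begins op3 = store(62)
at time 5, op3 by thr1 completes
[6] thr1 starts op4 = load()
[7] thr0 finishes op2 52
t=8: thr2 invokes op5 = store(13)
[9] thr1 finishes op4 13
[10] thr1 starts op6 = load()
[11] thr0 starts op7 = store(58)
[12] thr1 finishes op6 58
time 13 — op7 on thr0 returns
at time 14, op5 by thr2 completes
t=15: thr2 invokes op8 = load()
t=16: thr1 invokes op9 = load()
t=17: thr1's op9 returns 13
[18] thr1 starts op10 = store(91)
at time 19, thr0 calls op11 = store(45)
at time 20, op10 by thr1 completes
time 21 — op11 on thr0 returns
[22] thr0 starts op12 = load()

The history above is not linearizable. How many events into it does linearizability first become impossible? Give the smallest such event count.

events 1..16 are linearizable; a witness order is op1, op2, op3, op5, op4, op7, op6:
step 1: op1 store(52) — value 52
step 2: op2 load() → 52 — value 52
step 3: op3 store(62) — value 62
step 4: op5 store(13) — value 13
step 5: op4 load() → 13 — value 13
step 6: op7 store(58) — value 58
step 7: op6 load() → 58 — value 58
adding event 17 (op9 responds at 17) leaves no legal real-time order
completion choices over the 1 pending operation (op8) were checked; none helps
for example op1, op2, op3, op4, op5, op6, op7, op9 (pending dropped) fails at step 4: op4 load() → 13 is not legal there
for example op1, op2, op3, op4, op5, op7, op6, op9 (pending dropped) fails at step 4: op4 load() → 13 is not legal there

17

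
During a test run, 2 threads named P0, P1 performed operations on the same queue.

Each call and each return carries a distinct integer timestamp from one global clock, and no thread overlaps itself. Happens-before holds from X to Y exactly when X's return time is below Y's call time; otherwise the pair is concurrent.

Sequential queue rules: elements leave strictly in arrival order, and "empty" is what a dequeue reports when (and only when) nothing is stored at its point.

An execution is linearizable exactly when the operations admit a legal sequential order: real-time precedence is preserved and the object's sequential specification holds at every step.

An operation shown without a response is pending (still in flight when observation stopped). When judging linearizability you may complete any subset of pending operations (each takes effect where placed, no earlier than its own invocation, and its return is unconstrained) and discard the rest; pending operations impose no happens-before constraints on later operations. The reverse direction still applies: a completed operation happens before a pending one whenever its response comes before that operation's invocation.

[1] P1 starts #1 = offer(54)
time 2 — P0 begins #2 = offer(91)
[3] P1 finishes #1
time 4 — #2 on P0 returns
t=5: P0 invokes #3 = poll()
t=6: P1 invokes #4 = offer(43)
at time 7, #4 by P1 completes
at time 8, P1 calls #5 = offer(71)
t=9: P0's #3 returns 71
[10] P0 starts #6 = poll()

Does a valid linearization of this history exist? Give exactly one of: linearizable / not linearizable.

prefix check: 1..8 passes, 1..9 fails once #3's time-9 response joins
the 4 completed operations admit 4 real-time orders; each fails the queue replay
completion choices over the 1 pending operation (#5) were checked; none helps
sample order #1, #2, #3, #4 (pending dropped) stalls at step 3 — #3 poll() → 71 has no legal effect
sample order #1, #2, #4, #3 (pending dropped) stalls at step 4 — #3 poll() → 71 has no legal effect

not linearizable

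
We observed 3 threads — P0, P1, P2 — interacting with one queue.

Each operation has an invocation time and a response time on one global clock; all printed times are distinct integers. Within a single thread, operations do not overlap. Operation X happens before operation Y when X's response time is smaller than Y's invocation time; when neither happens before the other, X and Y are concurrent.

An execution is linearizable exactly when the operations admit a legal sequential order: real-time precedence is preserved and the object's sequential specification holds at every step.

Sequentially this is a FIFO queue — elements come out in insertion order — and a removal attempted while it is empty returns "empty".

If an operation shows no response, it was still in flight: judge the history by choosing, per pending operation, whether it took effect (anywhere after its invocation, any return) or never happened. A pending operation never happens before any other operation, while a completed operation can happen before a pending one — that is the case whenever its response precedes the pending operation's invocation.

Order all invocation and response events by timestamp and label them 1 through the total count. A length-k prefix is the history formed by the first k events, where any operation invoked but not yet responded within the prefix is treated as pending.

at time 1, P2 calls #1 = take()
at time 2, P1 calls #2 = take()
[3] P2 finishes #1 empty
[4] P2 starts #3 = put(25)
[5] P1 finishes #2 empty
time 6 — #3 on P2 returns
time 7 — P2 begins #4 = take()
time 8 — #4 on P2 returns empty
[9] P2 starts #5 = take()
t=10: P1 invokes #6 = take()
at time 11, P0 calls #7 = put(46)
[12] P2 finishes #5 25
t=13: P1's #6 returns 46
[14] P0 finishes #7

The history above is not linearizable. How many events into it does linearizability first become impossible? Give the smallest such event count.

a valid linearization of events 1..7 exists, for instance #1, #2, #3:
step 1: #1 take() → empty — queue <>
step 2: #2 take() → empty — queue <>
step 3: #3 put(25) — queue <25>
include event 8 — #4 responding at 8 — and every candidate order breaks
for example #1, #2, #3, #4 fails at step 4: #4 take() → empty is not legal there
for example #1, #3, #2, #4 fails at step 3: #2 take() → empty is not legal there

8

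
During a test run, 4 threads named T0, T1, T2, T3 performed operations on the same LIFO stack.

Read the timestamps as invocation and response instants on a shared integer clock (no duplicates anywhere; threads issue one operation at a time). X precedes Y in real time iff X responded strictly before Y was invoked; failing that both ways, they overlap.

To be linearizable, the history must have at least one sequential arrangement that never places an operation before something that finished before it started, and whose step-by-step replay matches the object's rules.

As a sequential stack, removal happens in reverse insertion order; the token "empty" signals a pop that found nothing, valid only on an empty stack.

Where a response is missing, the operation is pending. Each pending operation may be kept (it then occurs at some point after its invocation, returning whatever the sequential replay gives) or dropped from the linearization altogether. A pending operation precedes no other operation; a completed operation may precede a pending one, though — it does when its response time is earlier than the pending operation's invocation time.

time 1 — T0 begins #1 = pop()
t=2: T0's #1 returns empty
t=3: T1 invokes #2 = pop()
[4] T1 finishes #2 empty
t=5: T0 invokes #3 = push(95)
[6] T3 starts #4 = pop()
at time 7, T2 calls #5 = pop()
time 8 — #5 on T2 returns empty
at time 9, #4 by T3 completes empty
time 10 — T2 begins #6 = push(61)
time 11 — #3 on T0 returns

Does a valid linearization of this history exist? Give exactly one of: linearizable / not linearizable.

linearizable

witness order: #1, #2, #4, #5, #3
1. #1 pop() → empty, leaving stack <>
2. #2 pop() → empty, leaving stack <>
3. #4 pop() → empty, leaving stack <>
4. #5 pop() → empty, leaving stack <>
5. #3 push(95), leaving stack <95>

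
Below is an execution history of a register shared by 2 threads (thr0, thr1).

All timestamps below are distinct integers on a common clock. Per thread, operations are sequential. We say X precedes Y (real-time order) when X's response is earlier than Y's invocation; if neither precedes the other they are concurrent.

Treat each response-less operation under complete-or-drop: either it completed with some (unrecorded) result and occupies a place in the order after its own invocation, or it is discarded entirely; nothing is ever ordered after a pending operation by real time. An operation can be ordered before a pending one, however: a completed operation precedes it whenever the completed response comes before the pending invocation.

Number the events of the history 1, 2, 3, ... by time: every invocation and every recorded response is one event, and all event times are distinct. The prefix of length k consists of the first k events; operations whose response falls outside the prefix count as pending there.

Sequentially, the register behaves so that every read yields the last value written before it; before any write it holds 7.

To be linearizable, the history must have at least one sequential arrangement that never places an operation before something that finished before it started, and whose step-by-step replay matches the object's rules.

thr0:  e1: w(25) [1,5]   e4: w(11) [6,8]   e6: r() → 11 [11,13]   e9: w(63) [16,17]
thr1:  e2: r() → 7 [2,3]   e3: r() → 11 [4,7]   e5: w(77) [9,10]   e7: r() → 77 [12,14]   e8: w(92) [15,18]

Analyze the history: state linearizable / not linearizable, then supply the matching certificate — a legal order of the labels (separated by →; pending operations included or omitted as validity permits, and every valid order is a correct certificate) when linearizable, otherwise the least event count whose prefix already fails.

not linearizable — minimal violating prefix: 13 events

the violation lands at event 13, e6's response at time 13: events 1..12 linearize, events 1..13 do not
all 5 real-time-respecting orders fail — 6 completed register operations, no legal replay
include/drop combinations of the 1 pending operation (e7) were all tried; none helps
sample order e1, e2, e3, e4, e5, e6 (pending dropped) stalls at step 2 — e2 r() → 7 has no legal effect
sample order e1, e2, e4, e3, e5, e6 (pending dropped) stalls at step 2 — e2 r() → 7 has no legal effect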